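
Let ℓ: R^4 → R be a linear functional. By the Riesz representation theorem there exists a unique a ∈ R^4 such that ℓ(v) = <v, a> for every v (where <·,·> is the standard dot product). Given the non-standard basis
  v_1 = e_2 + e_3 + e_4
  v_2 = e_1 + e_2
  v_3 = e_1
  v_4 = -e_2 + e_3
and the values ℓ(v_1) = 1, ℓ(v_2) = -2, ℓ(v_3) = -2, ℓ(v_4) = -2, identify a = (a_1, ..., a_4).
a = (-2, 0, -2, 3)

Write a = (a_1, ..., a_4) in the standard basis. For each basis vector v_i, ℓ(v_i) = <v_i, a> is a linear equation in the a_j's. Collect the n equations into a matrix system V a = ℓ, where row i of V is v_i (expressed in the standard basis). Since V is invertible (lower-triangular with 1s on the diagonal, up to permutation), solve by back-substitution:
  V =
[[0, 1, 1, 1],
 [1, 1, 0, 0],
 [1, 0, 0, 0],
 [0, -1, 1, 0]]
  V a = (1, -2, -2, -2)
Solving gives a = (-2, 0, -2, 3).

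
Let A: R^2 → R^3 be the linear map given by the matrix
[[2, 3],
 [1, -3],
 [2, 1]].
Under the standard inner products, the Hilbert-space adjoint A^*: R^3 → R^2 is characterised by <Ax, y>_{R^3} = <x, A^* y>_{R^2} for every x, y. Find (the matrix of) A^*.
A^* = A^T =
[[2, 1, 2],
 [3, -3, 1]]

For real matrices with standard dot products, the defining identity <Ax, y> = <x, A^* y> gives (Ax)^T y = x^T (A^*) y, i.e. x^T A^T y = x^T (A^*) y. Since this holds for all x, y, we must have A^* = A^T. Therefore
A^* =
[[2, 1, 2],
 [3, -3, 1]].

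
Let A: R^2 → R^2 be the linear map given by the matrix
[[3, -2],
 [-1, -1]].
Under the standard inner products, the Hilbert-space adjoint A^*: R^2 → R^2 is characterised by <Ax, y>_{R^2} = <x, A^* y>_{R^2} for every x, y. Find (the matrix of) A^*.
A^* = A^T =
[[3, -1],
 [-2, -1]]

For real matrices with standard dot products, the defining identity <Ax, y> = <x, A^* y> gives (Ax)^T y = x^T (A^*) y, i.e. x^T A^T y = x^T (A^*) y. Since this holds for all x, y, we must have A^* = A^T. Therefore
A^* =
[[3, -1],
 [-2, -1]].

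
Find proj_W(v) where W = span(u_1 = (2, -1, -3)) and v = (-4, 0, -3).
proj_W(v) = (1/7, -1/14, -3/14)

Set up U = [u_1 | ... | u_1] ∈ R^(3×1). The projector onto W = col(U) is P = U (U^T U)^(-1) U^T.
Compute U^T U =
  [14],
and U^T v = (1).
Solve U^T U · c = U^T v for the coefficients: c = (1/14). The projection is proj_W(v) = U c.
Check: (v - proj_W(v)) · u_1 = 0  (should be 0).
Result: proj_W(v) = (1/7, -1/14, -3/14).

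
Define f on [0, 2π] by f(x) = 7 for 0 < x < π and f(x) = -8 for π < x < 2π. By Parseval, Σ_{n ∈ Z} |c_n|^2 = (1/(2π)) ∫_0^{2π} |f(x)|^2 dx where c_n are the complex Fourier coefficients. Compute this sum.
Σ |c_n|^2 = 113/2

Parseval equates the L^2 energy of f (normalised by 1/(2π)) with the ℓ^2 sum of its Fourier coefficients: (1/(2π)) ∫_0^{2π} |f|^2 = Σ |c_n|^2.
Compute the left side: (1/(2π)) [∫_0^π 7^2 dx + ∫_π^{2π} (-8)^2 dx] = (1/(2π)) · (49π + 64π) = (49 + 64)/2 = 113/2.
So Σ_{n ∈ Z} |c_n|^2 = 113/2.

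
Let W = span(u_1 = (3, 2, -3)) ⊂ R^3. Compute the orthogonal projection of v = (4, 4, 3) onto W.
proj_W(v) = (3/2, 1, -3/2)

Set up U = [u_1 | ... | u_1] ∈ R^(3×1). The projector onto W = col(U) is P = U (U^T U)^(-1) U^T.
Compute U^T U =
  [22],
and U^T v = (11).
Solve U^T U · c = U^T v for the coefficients: c = (1/2). The projection is proj_W(v) = U c.
Check: (v - proj_W(v)) · u_1 = 0  (should be 0).
Result: proj_W(v) = (3/2, 1, -3/2).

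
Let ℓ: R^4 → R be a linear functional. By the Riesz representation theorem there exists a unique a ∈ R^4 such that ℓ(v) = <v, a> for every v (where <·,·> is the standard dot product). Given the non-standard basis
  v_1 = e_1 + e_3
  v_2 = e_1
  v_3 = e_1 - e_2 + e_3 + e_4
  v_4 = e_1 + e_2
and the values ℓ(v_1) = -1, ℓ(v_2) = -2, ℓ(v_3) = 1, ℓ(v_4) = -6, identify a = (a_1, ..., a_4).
a = (-2, -4, 1, -2)

Write a = (a_1, ..., a_4) in the standard basis. For each basis vector v_i, ℓ(v_i) = <v_i, a> is a linear equation in the a_j's. Collect the n equations into a matrix system V a = ℓ, where row i of V is v_i (expressed in the standard basis). Since V is invertible (lower-triangular with 1s on the diagonal, up to permutation), solve by back-substitution:
  V =
[[1, 0, 1, 0],
 [1, 0, 0, 0],
 [1, -1, 1, 1],
 [1, 1, 0, 0]]
  V a = (-1, -2, 1, -6)
Solving gives a = (-2, -4, 1, -2).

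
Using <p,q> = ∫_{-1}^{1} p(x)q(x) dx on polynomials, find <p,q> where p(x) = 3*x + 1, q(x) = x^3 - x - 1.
<p,q> = -14/5

Expand the product: p(x)·q(x) = 3*x^4 + x^3 - 3*x^2 - 4*x - 1.
∫_{-1}^{1} of each monomial x^k gives [2/(k+1) if k even, 0 if k odd]. Integrating term-by-term (or equivalently evaluating the antiderivative F(x) = 3*x^5/5 + x^4/4 - x^3 - 2*x^2 - x at the endpoints):
  F(1) − F(−1) = -63/20 − (-7/20) = -14/5.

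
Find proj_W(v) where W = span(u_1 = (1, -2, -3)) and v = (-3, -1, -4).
proj_W(v) = (11/14, -11/7, -33/14)

Set up U = [u_1 | ... | u_1] ∈ R^(3×1). The projector onto W = col(U) is P = U (U^T U)^(-1) U^T.
Compute U^T U =
  [14],
and U^T v = (11).
Solve U^T U · c = U^T v for the coefficients: c = (11/14). The projection is proj_W(v) = U c.
Check: (v - proj_W(v)) · u_1 = 0  (should be 0).
Result: proj_W(v) = (11/14, -11/7, -33/14).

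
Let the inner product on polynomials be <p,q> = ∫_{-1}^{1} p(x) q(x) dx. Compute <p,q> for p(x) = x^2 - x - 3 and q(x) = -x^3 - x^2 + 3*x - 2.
<p,q> = 32/3

Expand the product: p(x)·q(x) = -x^5 + 7*x^3 - 2*x^2 - 7*x + 6.
∫_{-1}^{1} of each monomial x^k gives [2/(k+1) if k even, 0 if k odd]. Integrating term-by-term (or equivalently evaluating the antiderivative F(x) = -x^6/6 + 7*x^4/4 - 2*x^3/3 - 7*x^2/2 + 6*x at the endpoints):
  F(1) − F(−1) = 41/12 − (-29/4) = 32/3.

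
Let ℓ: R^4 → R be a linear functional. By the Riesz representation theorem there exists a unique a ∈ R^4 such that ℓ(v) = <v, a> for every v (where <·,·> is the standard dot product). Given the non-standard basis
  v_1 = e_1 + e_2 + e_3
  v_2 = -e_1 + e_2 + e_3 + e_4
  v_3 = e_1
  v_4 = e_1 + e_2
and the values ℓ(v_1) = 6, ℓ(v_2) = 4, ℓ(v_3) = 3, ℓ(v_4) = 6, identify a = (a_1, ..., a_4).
a = (3, 3, 0, 4)

Write a = (a_1, ..., a_4) in the standard basis. For each basis vector v_i, ℓ(v_i) = <v_i, a> is a linear equation in the a_j's. Collect the n equations into a matrix system V a = ℓ, where row i of V is v_i (expressed in the standard basis). Since V is invertible (lower-triangular with 1s on the diagonal, up to permutation), solve by back-substitution:
  V =
[[1, 1, 1, 0],
 [-1, 1, 1, 1],
 [1, 0, 0, 0],
 [1, 1, 0, 0]]
  V a = (6, 4, 3, 6)
Solving gives a = (3, 3, 0, 4).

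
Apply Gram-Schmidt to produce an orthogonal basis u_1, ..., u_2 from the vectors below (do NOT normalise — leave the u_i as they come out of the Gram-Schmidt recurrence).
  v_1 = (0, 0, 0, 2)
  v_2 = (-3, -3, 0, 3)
Orthogonal basis:
  u_1 = (0, 0, 0, 2)
  u_2 = (-3, -3, 0, 0)

Apply the Gram-Schmidt recurrence
  u_1 = v_1
  u_i = v_i − Σ_{j<i} ((v_i · u_j) / (u_j · u_j)) · u_j.

Step by step this gives:
  u_1 = (0, 0, 0, 2)
  u_2 = (-3, -3, 0, 0)

Orthogonality check:
  u_2 · u_1 = 0 (should be 0)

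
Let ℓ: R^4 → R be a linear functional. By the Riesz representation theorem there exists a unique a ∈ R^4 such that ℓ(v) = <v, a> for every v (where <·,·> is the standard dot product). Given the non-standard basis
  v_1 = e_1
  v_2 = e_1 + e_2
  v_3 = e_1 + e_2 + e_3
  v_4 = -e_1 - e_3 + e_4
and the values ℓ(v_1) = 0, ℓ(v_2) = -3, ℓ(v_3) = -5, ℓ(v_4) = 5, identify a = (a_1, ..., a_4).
a = (0, -3, -2, 3)

Write a = (a_1, ..., a_4) in the standard basis. For each basis vector v_i, ℓ(v_i) = <v_i, a> is a linear equation in the a_j's. Collect the n equations into a matrix system V a = ℓ, where row i of V is v_i (expressed in the standard basis). Since V is invertible (lower-triangular with 1s on the diagonal, up to permutation), solve by back-substitution:
  V =
[[1, 0, 0, 0],
 [1, 1, 0, 0],
 [1, 1, 1, 0],
 [-1, 0, -1, 1]]
  V a = (0, -3, -5, 5)
Solving gives a = (0, -3, -2, 3).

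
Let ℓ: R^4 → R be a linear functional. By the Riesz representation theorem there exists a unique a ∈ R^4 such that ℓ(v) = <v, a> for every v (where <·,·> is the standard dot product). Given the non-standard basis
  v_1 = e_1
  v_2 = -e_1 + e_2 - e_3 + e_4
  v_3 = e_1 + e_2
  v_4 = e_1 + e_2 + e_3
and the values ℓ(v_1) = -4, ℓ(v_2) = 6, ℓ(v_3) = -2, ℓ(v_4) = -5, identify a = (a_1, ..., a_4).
a = (-4, 2, -3, -3)

Write a = (a_1, ..., a_4) in the standard basis. For each basis vector v_i, ℓ(v_i) = <v_i, a> is a linear equation in the a_j's. Collect the n equations into a matrix system V a = ℓ, where row i of V is v_i (expressed in the standard basis). Since V is invertible (lower-triangular with 1s on the diagonal, up to permutation), solve by back-substitution:
  V =
[[1, 0, 0, 0],
 [-1, 1, -1, 1],
 [1, 1, 0, 0],
 [1, 1, 1, 0]]
  V a = (-4, 6, -2, -5)
Solving gives a = (-4, 2, -3, -3).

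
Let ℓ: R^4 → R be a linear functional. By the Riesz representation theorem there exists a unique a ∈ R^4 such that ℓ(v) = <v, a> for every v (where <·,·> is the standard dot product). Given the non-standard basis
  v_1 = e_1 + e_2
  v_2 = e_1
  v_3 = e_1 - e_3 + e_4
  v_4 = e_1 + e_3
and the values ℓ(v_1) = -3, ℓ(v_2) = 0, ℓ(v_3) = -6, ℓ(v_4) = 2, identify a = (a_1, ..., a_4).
a = (0, -3, 2, -4)

Write a = (a_1, ..., a_4) in the standard basis. For each basis vector v_i, ℓ(v_i) = <v_i, a> is a linear equation in the a_j's. Collect the n equations into a matrix system V a = ℓ, where row i of V is v_i (expressed in the standard basis). Since V is invertible (lower-triangular with 1s on the diagonal, up to permutation), solve by back-substitution:
  V =
[[1, 1, 0, 0],
 [1, 0, 0, 0],
 [1, 0, -1, 1],
 [1, 0, 1, 0]]
  V a = (-3, 0, -6, 2)
Solving gives a = (0, -3, 2, -4).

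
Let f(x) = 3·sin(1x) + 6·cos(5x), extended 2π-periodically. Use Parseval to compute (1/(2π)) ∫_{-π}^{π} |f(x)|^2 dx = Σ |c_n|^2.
Σ |c_n|^2 = 45/2

Expand |f|^2 and use orthogonality of {sin(nx), cos(mx)} on [-π, π]:
  ∫_{-π}^{π} sin(nx)^2 dx = π, ∫ cos(mx)^2 dx = π, and cross terms integrate to 0.
So ∫_{-π}^{π} f(x)^2 dx = 3^2 · π + 6^2 · π = (9 + 36)π.
Divide by 2π: (9 + 36)/2 = 45/2.
By Parseval, this equals Σ |c_n|^2.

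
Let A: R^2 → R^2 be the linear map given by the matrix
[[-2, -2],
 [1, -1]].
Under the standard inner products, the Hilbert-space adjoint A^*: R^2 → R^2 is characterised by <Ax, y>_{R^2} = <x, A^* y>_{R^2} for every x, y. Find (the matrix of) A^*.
A^* = A^T =
[[-2, 1],
 [-2, -1]]

For real matrices with standard dot products, the defining identity <Ax, y> = <x, A^* y> gives (Ax)^T y = x^T (A^*) y, i.e. x^T A^T y = x^T (A^*) y. Since this holds for all x, y, we must have A^* = A^T. Therefore
A^* =
[[-2, 1],
 [-2, -1]].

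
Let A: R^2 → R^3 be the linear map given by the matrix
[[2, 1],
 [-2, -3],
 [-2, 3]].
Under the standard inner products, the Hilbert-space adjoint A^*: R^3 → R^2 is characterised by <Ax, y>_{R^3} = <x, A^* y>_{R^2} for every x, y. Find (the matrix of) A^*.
A^* = A^T =
[[2, -2, -2],
 [1, -3, 3]]

For real matrices with standard dot products, the defining identity <Ax, y> = <x, A^* y> gives (Ax)^T y = x^T (A^*) y, i.e. x^T A^T y = x^T (A^*) y. Since this holds for all x, y, we must have A^* = A^T. Therefore
A^* =
[[2, -2, -2],
 [1, -3, 3]].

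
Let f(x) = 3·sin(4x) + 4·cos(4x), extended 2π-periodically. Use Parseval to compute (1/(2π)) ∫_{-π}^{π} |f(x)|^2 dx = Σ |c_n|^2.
Σ |c_n|^2 = 25/2

Expand |f|^2 and use orthogonality of {sin(nx), cos(mx)} on [-π, π]:
  ∫_{-π}^{π} sin(nx)^2 dx = π, ∫ cos(mx)^2 dx = π, and cross terms integrate to 0.
So ∫_{-π}^{π} f(x)^2 dx = 3^2 · π + 4^2 · π = (9 + 16)π.
Divide by 2π: (9 + 16)/2 = 25/2.
By Parseval, this equals Σ |c_n|^2.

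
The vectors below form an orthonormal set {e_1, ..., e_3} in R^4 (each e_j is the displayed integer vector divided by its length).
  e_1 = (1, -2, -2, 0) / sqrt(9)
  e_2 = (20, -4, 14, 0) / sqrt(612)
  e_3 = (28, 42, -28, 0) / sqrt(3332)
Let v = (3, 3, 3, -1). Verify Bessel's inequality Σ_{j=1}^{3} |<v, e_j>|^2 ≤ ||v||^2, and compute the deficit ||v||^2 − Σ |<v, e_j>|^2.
Σ |<v, e_j>|^2 = 27; ||v||^2 = 28; deficit = 1

Write each e_j = u_j / sqrt(<u_j, u_j>) where u_j is the displayed integer vector. Then <v, e_j> = <v, u_j> / sqrt(<u_j, u_j>), so |<v, e_j>|^2 = <v, u_j>^2 / <u_j, u_j>.
Coefficients: <v, e_1> = -9/sqrt(9), <v, e_2> = 90/sqrt(612), <v, e_3> = 126/sqrt(3332).
Square and sum: Σ |<v, e_j>|^2 = 27.
Compute ||v||^2 = v·v = 28.
Deficit = 28 − 27 = 1 ≥ 0, confirming Bessel's inequality. (The deficit equals ||v − Σ <v,e_j> e_j||^2, the squared distance from v to span{e_j}.)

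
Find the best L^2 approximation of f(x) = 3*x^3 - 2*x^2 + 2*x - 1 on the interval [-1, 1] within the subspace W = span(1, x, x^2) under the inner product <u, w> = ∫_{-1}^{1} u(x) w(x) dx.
g(x) = -2*x^2 + 19*x/5 - 1

The best approximation g ∈ W is the orthogonal projection of f onto W. Writing g = a_0 + a_1 x + a_2 x^2, the coefficients solve the normal equations G · a = b where
  G_{ij} = <φ_i, φ_j> and b_i = <f, φ_i>, with φ_0 = 1, φ_1 = x, φ_2 = x^2.
G =
  [2, 0, 2/3]
  [0, 2/3, 0]
  [2/3, 0, 2/5],
b = (-10/3, 38/15, -22/15).
Solving gives a_0 = -1, a_1 = 19/5, a_2 = -2, so
  g(x) = -2*x^2 + 19*x/5 - 1.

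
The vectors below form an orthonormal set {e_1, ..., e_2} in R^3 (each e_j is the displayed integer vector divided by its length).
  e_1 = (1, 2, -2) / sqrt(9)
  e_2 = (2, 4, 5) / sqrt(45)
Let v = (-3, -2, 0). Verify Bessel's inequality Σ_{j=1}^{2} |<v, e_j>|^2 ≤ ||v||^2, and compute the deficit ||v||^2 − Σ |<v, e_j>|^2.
Σ |<v, e_j>|^2 = 49/5; ||v||^2 = 13; deficit = 16/5

Write each e_j = u_j / sqrt(<u_j, u_j>) where u_j is the displayed integer vector. Then <v, e_j> = <v, u_j> / sqrt(<u_j, u_j>), so |<v, e_j>|^2 = <v, u_j>^2 / <u_j, u_j>.
Coefficients: <v, e_1> = -7/sqrt(9), <v, e_2> = -14/sqrt(45).
Square and sum: Σ |<v, e_j>|^2 = 49/5.
Compute ||v||^2 = v·v = 13.
Deficit = 13 − 49/5 = 16/5 ≥ 0, confirming Bessel's inequality. (The deficit equals ||v − Σ <v,e_j> e_j||^2, the squared distance from v to span{e_j}.)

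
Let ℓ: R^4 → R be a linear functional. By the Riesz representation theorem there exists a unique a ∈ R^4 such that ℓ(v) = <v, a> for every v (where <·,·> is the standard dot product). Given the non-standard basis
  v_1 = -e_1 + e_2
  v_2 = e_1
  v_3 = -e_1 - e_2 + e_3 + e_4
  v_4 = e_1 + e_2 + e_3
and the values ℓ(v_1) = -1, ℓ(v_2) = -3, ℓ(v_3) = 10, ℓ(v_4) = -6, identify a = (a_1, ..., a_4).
a = (-3, -4, 1, 2)

Write a = (a_1, ..., a_4) in the standard basis. For each basis vector v_i, ℓ(v_i) = <v_i, a> is a linear equation in the a_j's. Collect the n equations into a matrix system V a = ℓ, where row i of V is v_i (expressed in the standard basis). Since V is invertible (lower-triangular with 1s on the diagonal, up to permutation), solve by back-substitution:
  V =
[[-1, 1, 0, 0],
 [1, 0, 0, 0],
 [-1, -1, 1, 1],
 [1, 1, 1, 0]]
  V a = (-1, -3, 10, -6)
Solving gives a = (-3, -4, 1, 2).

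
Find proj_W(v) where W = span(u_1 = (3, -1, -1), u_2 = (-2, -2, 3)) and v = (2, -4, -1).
proj_W(v) = (203/69, -185/69, 35/69)

Set up U = [u_1 | ... | u_2] ∈ R^(3×2). The projector onto W = col(U) is P = U (U^T U)^(-1) U^T.
Compute U^T U =
  [11, -7]
  [-7, 17],
and U^T v = (11, 1).
Solve U^T U · c = U^T v for the coefficients: c = (97/69, 44/69). The projection is proj_W(v) = U c.
Check: (v - proj_W(v)) · u_1 = 0  (should be 0).
Check: (v - proj_W(v)) · u_2 = 0  (should be 0).
Result: proj_W(v) = (203/69, -185/69, 35/69).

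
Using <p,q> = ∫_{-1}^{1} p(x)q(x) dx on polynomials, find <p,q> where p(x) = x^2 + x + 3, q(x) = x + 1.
<p,q> = 22/3

Expand the product: p(x)·q(x) = x^3 + 2*x^2 + 4*x + 3.
∫_{-1}^{1} of each monomial x^k gives [2/(k+1) if k even, 0 if k odd]. Integrating term-by-term (or equivalently evaluating the antiderivative F(x) = x^4/4 + 2*x^3/3 + 2*x^2 + 3*x at the endpoints):
  F(1) − F(−1) = 71/12 − (-17/12) = 22/3.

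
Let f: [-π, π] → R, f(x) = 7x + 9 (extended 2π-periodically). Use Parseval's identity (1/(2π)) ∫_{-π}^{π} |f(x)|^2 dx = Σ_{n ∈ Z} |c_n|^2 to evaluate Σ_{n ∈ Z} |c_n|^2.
Σ |c_n|^2 = 49π^2/3 + 81

Expand and integrate term by term over [-π, π]:
  ∫ (7x)^2 dx = 49·(2π^3/3); ∫ 2·7·(9)·x dx = 0 (odd integrand); ∫ 9^2 dx = 81·2π.
So (1/(2π)) ∫_{-π}^{π} (7x + 9)^2 dx = 49π^2/3 + 81 = 49π^2/3 + 81.
Parseval ⇒ Σ |c_n|^2 = 49π^2/3 + 81.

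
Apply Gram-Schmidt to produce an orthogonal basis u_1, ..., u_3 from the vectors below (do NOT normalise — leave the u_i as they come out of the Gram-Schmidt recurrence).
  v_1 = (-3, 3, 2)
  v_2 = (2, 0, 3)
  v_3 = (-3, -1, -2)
Orthogonal basis:
  u_1 = (-3, 3, 2)
  u_2 = (2, 0, 3)
  u_3 = (-126/143, -14/11, 84/143)

Apply the Gram-Schmidt recurrence
  u_1 = v_1
  u_i = v_i − Σ_{j<i} ((v_i · u_j) / (u_j · u_j)) · u_j.

Step by step this gives:
  u_1 = (-3, 3, 2)
  u_2 = (2, 0, 3)
  u_3 = (-126/143, -14/11, 84/143)

Orthogonality check:
  u_2 · u_1 = 0 (should be 0)
  u_3 · u_1 = 0 (should be 0)
  u_3 · u_2 = 0 (should be 0)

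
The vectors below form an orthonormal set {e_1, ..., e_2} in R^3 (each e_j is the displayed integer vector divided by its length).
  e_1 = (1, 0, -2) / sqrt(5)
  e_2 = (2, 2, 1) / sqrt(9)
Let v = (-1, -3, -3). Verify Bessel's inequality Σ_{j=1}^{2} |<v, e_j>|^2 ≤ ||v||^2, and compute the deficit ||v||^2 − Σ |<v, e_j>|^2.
Σ |<v, e_j>|^2 = 166/9; ||v||^2 = 19; deficit = 5/9

Write each e_j = u_j / sqrt(<u_j, u_j>) where u_j is the displayed integer vector. Then <v, e_j> = <v, u_j> / sqrt(<u_j, u_j>), so |<v, e_j>|^2 = <v, u_j>^2 / <u_j, u_j>.
Coefficients: <v, e_1> = 5/sqrt(5), <v, e_2> = -11/sqrt(9).
Square and sum: Σ |<v, e_j>|^2 = 166/9.
Compute ||v||^2 = v·v = 19.
Deficit = 19 − 166/9 = 5/9 ≥ 0, confirming Bessel's inequality. (The deficit equals ||v − Σ <v,e_j> e_j||^2, the squared distance from v to span{e_j}.)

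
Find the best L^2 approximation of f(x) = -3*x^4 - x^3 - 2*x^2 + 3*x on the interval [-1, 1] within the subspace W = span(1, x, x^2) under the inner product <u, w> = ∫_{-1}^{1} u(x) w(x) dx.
g(x) = -32*x^2/7 + 12*x/5 + 9/35

The best approximation g ∈ W is the orthogonal projection of f onto W. Writing g = a_0 + a_1 x + a_2 x^2, the coefficients solve the normal equations G · a = b where
  G_{ij} = <φ_i, φ_j> and b_i = <f, φ_i>, with φ_0 = 1, φ_1 = x, φ_2 = x^2.
G =
  [2, 0, 2/3]
  [0, 2/3, 0]
  [2/3, 0, 2/5],
b = (-38/15, 8/5, -58/35).
Solving gives a_0 = 9/35, a_1 = 12/5, a_2 = -32/7, so
  g(x) = -32*x^2/7 + 12*x/5 + 9/35.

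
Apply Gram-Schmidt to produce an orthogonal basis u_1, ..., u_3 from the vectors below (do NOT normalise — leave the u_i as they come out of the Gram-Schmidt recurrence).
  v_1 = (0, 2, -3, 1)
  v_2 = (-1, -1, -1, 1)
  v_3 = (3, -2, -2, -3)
Orthogonal basis:
  u_1 = (0, 2, -3, 1)
  u_2 = (-1, -9/7, -4/7, 6/7)
  u_3 = (5/2, -5/2, -5/2, -5/2)

Apply the Gram-Schmidt recurrence
  u_1 = v_1
  u_i = v_i − Σ_{j<i} ((v_i · u_j) / (u_j · u_j)) · u_j.

Step by step this gives:
  u_1 = (0, 2, -3, 1)
  u_2 = (-1, -9/7, -4/7, 6/7)
  u_3 = (5/2, -5/2, -5/2, -5/2)

Orthogonality check:
  u_2 · u_1 = 0 (should be 0)
  u_3 · u_1 = 0 (should be 0)
  u_3 · u_2 = 0 (should be 0)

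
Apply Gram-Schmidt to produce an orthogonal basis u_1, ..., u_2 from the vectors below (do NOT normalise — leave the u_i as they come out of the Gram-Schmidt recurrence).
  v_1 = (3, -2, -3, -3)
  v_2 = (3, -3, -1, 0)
Orthogonal basis:
  u_1 = (3, -2, -3, -3)
  u_2 = (39/31, -57/31, 23/31, 54/31)

Apply the Gram-Schmidt recurrence
  u_1 = v_1
  u_i = v_i − Σ_{j<i} ((v_i · u_j) / (u_j · u_j)) · u_j.

Step by step this gives:
  u_1 = (3, -2, -3, -3)
  u_2 = (39/31, -57/31, 23/31, 54/31)

Orthogonality check:
  u_2 · u_1 = 0 (should be 0)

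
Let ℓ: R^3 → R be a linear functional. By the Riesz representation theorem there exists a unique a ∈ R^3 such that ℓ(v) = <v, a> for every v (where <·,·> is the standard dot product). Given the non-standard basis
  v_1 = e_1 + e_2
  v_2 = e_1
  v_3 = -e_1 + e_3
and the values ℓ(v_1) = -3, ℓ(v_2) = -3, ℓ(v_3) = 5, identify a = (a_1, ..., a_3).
a = (-3, 0, 2)

Write a = (a_1, ..., a_3) in the standard basis. For each basis vector v_i, ℓ(v_i) = <v_i, a> is a linear equation in the a_j's. Collect the n equations into a matrix system V a = ℓ, where row i of V is v_i (expressed in the standard basis). Since V is invertible (lower-triangular with 1s on the diagonal, up to permutation), solve by back-substitution:
  V =
[[1, 1, 0],
 [1, 0, 0],
 [-1, 0, 1]]
  V a = (-3, -3, 5)
Solving gives a = (-3, 0, 2).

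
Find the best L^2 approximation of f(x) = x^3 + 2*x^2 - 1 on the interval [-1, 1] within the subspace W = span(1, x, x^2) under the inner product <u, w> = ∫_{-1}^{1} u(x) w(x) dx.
g(x) = 2*x^2 + 3*x/5 - 1

The best approximation g ∈ W is the orthogonal projection of f onto W. Writing g = a_0 + a_1 x + a_2 x^2, the coefficients solve the normal equations G · a = b where
  G_{ij} = <φ_i, φ_j> and b_i = <f, φ_i>, with φ_0 = 1, φ_1 = x, φ_2 = x^2.
G =
  [2, 0, 2/3]
  [0, 2/3, 0]
  [2/3, 0, 2/5],
b = (-2/3, 2/5, 2/15).
Solving gives a_0 = -1, a_1 = 3/5, a_2 = 2, so
  g(x) = 2*x^2 + 3*x/5 - 1.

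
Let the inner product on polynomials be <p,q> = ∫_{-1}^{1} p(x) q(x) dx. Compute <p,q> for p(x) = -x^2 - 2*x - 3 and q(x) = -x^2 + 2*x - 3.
<p,q> = 296/15

Expand the product: p(x)·q(x) = x^4 + 2*x^2 + 9.
∫_{-1}^{1} of each monomial x^k gives [2/(k+1) if k even, 0 if k odd]. Integrating term-by-term (or equivalently evaluating the antiderivative F(x) = x^5/5 + 2*x^3/3 + 9*x at the endpoints):
  F(1) − F(−1) = 148/15 − (-148/15) = 296/15.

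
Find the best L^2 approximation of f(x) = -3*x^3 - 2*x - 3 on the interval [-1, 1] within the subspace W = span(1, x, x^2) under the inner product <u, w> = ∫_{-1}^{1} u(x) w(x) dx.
g(x) = -19*x/5 - 3

The best approximation g ∈ W is the orthogonal projection of f onto W. Writing g = a_0 + a_1 x + a_2 x^2, the coefficients solve the normal equations G · a = b where
  G_{ij} = <φ_i, φ_j> and b_i = <f, φ_i>, with φ_0 = 1, φ_1 = x, φ_2 = x^2.
G =
  [2, 0, 2/3]
  [0, 2/3, 0]
  [2/3, 0, 2/5],
b = (-6, -38/15, -2).
Solving gives a_0 = -3, a_1 = -19/5, a_2 = 0, so
  g(x) = -19*x/5 - 3.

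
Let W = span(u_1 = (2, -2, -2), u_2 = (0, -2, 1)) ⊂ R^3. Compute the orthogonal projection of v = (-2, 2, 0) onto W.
proj_W(v) = (-8/7, 16/7, 4/7)

Set up U = [u_1 | ... | u_2] ∈ R^(3×2). The projector onto W = col(U) is P = U (U^T U)^(-1) U^T.
Compute U^T U =
  [12, 2]
  [2, 5],
and U^T v = (-8, -4).
Solve U^T U · c = U^T v for the coefficients: c = (-4/7, -4/7). The projection is proj_W(v) = U c.
Check: (v - proj_W(v)) · u_1 = 0  (should be 0).
Check: (v - proj_W(v)) · u_2 = 0  (should be 0).
Result: proj_W(v) = (-8/7, 16/7, 4/7).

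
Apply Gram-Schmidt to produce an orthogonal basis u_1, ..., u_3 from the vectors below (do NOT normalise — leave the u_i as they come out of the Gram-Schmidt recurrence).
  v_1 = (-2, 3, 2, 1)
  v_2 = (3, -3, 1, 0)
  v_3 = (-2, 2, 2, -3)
Orthogonal basis:
  u_1 = (-2, 3, 2, 1)
  u_2 = (14/9, -5/6, 22/9, 13/18)
  u_3 = (-77/173, -2/173, 225/173, -598/173)

Apply the Gram-Schmidt recurrence
  u_1 = v_1
  u_i = v_i − Σ_{j<i} ((v_i · u_j) / (u_j · u_j)) · u_j.

Step by step this gives:
  u_1 = (-2, 3, 2, 1)
  u_2 = (14/9, -5/6, 22/9, 13/18)
  u_3 = (-77/173, -2/173, 225/173, -598/173)

Orthogonality check:
  u_2 · u_1 = 0 (should be 0)
  u_3 · u_1 = 0 (should be 0)
  u_3 · u_2 = 0 (should be 0)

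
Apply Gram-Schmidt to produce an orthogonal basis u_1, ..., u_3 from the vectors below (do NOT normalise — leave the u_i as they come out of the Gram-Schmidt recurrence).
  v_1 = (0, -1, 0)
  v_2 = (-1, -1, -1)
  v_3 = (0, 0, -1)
Orthogonal basis:
  u_1 = (0, -1, 0)
  u_2 = (-1, 0, -1)
  u_3 = (1/2, 0, -1/2)

Apply the Gram-Schmidt recurrence
  u_1 = v_1
  u_i = v_i − Σ_{j<i} ((v_i · u_j) / (u_j · u_j)) · u_j.

Step by step this gives:
  u_1 = (0, -1, 0)
  u_2 = (-1, 0, -1)
  u_3 = (1/2, 0, -1/2)

Orthogonality check:
  u_2 · u_1 = 0 (should be 0)
  u_3 · u_1 = 0 (should be 0)
  u_3 · u_2 = 0 (should be 0)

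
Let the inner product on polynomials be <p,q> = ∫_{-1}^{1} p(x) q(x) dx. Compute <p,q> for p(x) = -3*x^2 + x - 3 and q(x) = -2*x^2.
<p,q> = 32/5

Expand the product: p(x)·q(x) = 6*x^4 - 2*x^3 + 6*x^2.
∫_{-1}^{1} of each monomial x^k gives [2/(k+1) if k even, 0 if k odd]. Integrating term-by-term (or equivalently evaluating the antiderivative F(x) = 6*x^5/5 - x^4/2 + 2*x^3 at the endpoints):
  F(1) − F(−1) = 27/10 − (-37/10) = 32/5.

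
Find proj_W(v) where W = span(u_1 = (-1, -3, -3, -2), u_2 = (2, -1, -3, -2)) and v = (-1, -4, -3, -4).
proj_W(v) = (-120/109, -839/218, -873/218, -291/109)

Set up U = [u_1 | ... | u_2] ∈ R^(4×2). The projector onto W = col(U) is P = U (U^T U)^(-1) U^T.
Compute U^T U =
  [23, 14]
  [14, 18],
and U^T v = (30, 19).
Solve U^T U · c = U^T v for the coefficients: c = (137/109, 17/218). The projection is proj_W(v) = U c.
Check: (v - proj_W(v)) · u_1 = 0  (should be 0).
Check: (v - proj_W(v)) · u_2 = 0  (should be 0).
Result: proj_W(v) = (-120/109, -839/218, -873/218, -291/109).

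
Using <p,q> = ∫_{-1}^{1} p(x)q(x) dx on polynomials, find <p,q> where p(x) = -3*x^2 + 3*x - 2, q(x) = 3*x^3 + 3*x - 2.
<p,q> = 108/5

Expand the product: p(x)·q(x) = -9*x^5 + 9*x^4 - 15*x^3 + 15*x^2 - 12*x + 4.
∫_{-1}^{1} of each monomial x^k gives [2/(k+1) if k even, 0 if k odd]. Integrating term-by-term (or equivalently evaluating the antiderivative F(x) = -3*x^6/2 + 9*x^5/5 - 15*x^4/4 + 5*x^3 - 6*x^2 + 4*x at the endpoints):
  F(1) − F(−1) = -9/20 − (-441/20) = 108/5.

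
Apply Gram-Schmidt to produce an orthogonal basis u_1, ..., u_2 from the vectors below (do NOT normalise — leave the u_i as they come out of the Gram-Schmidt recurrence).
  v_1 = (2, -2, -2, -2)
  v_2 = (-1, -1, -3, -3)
Orthogonal basis:
  u_1 = (2, -2, -2, -2)
  u_2 = (-5/2, 1/2, -3/2, -3/2)

Apply the Gram-Schmidt recurrence
  u_1 = v_1
  u_i = v_i − Σ_{j<i} ((v_i · u_j) / (u_j · u_j)) · u_j.

Step by step this gives:
  u_1 = (2, -2, -2, -2)
  u_2 = (-5/2, 1/2, -3/2, -3/2)

Orthogonality check:
  u_2 · u_1 = 0 (should be 0)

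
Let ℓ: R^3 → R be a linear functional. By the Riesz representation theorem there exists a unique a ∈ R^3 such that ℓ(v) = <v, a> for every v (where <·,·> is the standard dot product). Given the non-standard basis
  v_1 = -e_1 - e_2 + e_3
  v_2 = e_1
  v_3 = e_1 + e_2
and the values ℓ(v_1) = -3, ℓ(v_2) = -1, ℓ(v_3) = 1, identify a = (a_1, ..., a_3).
a = (-1, 2, -2)

Write a = (a_1, ..., a_3) in the standard basis. For each basis vector v_i, ℓ(v_i) = <v_i, a> is a linear equation in the a_j's. Collect the n equations into a matrix system V a = ℓ, where row i of V is v_i (expressed in the standard basis). Since V is invertible (lower-triangular with 1s on the diagonal, up to permutation), solve by back-substitution:
  V =
[[-1, -1, 1],
 [1, 0, 0],
 [1, 1, 0]]
  V a = (-3, -1, 1)
Solving gives a = (-1, 2, -2).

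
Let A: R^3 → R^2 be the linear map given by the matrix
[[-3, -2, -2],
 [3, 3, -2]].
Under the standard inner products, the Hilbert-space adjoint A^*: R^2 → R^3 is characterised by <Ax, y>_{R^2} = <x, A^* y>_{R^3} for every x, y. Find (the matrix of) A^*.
A^* = A^T =
[[-3, 3],
 [-2, 3],
 [-2, -2]]

For real matrices with standard dot products, the defining identity <Ax, y> = <x, A^* y> gives (Ax)^T y = x^T (A^*) y, i.e. x^T A^T y = x^T (A^*) y. Since this holds for all x, y, we must have A^* = A^T. Therefore
A^* =
[[-3, 3],
 [-2, 3],
 [-2, -2]].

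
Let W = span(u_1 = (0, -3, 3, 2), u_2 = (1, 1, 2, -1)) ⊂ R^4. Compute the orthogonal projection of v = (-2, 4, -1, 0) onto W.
proj_W(v) = (5/51, 110/51, -95/51, -25/17)

Set up U = [u_1 | ... | u_2] ∈ R^(4×2). The projector onto W = col(U) is P = U (U^T U)^(-1) U^T.
Compute U^T U =
  [22, 1]
  [1, 7],
and U^T v = (-15, 0).
Solve U^T U · c = U^T v for the coefficients: c = (-35/51, 5/51). The projection is proj_W(v) = U c.
Check: (v - proj_W(v)) · u_1 = 0  (should be 0).
Check: (v - proj_W(v)) · u_2 = 0  (should be 0).
Result: proj_W(v) = (5/51, 110/51, -95/51, -25/17).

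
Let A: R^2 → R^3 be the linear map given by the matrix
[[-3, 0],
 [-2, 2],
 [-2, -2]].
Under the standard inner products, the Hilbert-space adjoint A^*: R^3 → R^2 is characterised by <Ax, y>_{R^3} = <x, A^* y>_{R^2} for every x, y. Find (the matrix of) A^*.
A^* = A^T =
[[-3, -2, -2],
 [0, 2, -2]]

For real matrices with standard dot products, the defining identity <Ax, y> = <x, A^* y> gives (Ax)^T y = x^T (A^*) y, i.e. x^T A^T y = x^T (A^*) y. Since this holds for all x, y, we must have A^* = A^T. Therefore
A^* =
[[-3, -2, -2],
 [0, 2, -2]].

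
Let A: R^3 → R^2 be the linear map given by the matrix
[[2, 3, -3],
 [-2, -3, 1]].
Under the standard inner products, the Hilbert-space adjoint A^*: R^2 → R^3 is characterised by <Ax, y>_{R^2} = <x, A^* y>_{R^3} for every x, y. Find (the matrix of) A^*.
A^* = A^T =
[[2, -2],
 [3, -3],
 [-3, 1]]

For real matrices with standard dot products, the defining identity <Ax, y> = <x, A^* y> gives (Ax)^T y = x^T (A^*) y, i.e. x^T A^T y = x^T (A^*) y. Since this holds for all x, y, we must have A^* = A^T. Therefore
A^* =
[[2, -2],
 [3, -3],
 [-3, 1]].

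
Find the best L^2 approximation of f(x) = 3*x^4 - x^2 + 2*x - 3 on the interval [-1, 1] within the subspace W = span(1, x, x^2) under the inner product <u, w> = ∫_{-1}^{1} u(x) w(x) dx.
g(x) = 11*x^2/7 + 2*x - 114/35

The best approximation g ∈ W is the orthogonal projection of f onto W. Writing g = a_0 + a_1 x + a_2 x^2, the coefficients solve the normal equations G · a = b where
  G_{ij} = <φ_i, φ_j> and b_i = <f, φ_i>, with φ_0 = 1, φ_1 = x, φ_2 = x^2.
G =
  [2, 0, 2/3]
  [0, 2/3, 0]
  [2/3, 0, 2/5],
b = (-82/15, 4/3, -54/35).
Solving gives a_0 = -114/35, a_1 = 2, a_2 = 11/7, so
  g(x) = 11*x^2/7 + 2*x - 114/35.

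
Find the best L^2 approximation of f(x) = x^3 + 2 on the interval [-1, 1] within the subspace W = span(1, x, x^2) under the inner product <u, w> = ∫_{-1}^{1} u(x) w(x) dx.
g(x) = 3*x/5 + 2

The best approximation g ∈ W is the orthogonal projection of f onto W. Writing g = a_0 + a_1 x + a_2 x^2, the coefficients solve the normal equations G · a = b where
  G_{ij} = <φ_i, φ_j> and b_i = <f, φ_i>, with φ_0 = 1, φ_1 = x, φ_2 = x^2.
G =
  [2, 0, 2/3]
  [0, 2/3, 0]
  [2/3, 0, 2/5],
b = (4, 2/5, 4/3).
Solving gives a_0 = 2, a_1 = 3/5, a_2 = 0, so
  g(x) = 3*x/5 + 2.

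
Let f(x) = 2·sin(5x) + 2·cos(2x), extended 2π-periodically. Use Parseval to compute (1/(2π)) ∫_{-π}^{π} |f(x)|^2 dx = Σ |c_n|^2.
Σ |c_n|^2 = 4

Expand |f|^2 and use orthogonality of {sin(nx), cos(mx)} on [-π, π]:
  ∫_{-π}^{π} sin(nx)^2 dx = π, ∫ cos(mx)^2 dx = π, and cross terms integrate to 0.
So ∫_{-π}^{π} f(x)^2 dx = 2^2 · π + 2^2 · π = (4 + 4)π.
Divide by 2π: (4 + 4)/2 = 4.
By Parseval, this equals Σ |c_n|^2.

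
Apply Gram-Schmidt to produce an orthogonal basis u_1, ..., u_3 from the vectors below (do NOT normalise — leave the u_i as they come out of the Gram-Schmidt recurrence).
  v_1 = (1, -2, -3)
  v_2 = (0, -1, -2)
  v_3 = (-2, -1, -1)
Orthogonal basis:
  u_1 = (1, -2, -3)
  u_2 = (-4/7, 1/7, -2/7)
  u_3 = (-1/2, -1, 1/2)

Apply the Gram-Schmidt recurrence
  u_1 = v_1
  u_i = v_i − Σ_{j<i} ((v_i · u_j) / (u_j · u_j)) · u_j.

Step by step this gives:
  u_1 = (1, -2, -3)
  u_2 = (-4/7, 1/7, -2/7)
  u_3 = (-1/2, -1, 1/2)

Orthogonality check:
  u_2 · u_1 = 0 (should be 0)
  u_3 · u_1 = 0 (should be 0)
  u_3 · u_2 = 0 (should be 0)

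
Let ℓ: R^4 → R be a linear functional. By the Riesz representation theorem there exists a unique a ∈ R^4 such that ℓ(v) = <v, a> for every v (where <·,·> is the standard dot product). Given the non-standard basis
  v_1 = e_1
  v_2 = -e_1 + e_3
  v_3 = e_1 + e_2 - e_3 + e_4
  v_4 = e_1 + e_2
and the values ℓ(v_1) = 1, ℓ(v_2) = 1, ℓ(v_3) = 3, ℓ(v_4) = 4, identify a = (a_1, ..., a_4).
a = (1, 3, 2, 1)

Write a = (a_1, ..., a_4) in the standard basis. For each basis vector v_i, ℓ(v_i) = <v_i, a> is a linear equation in the a_j's. Collect the n equations into a matrix system V a = ℓ, where row i of V is v_i (expressed in the standard basis). Since V is invertible (lower-triangular with 1s on the diagonal, up to permutation), solve by back-substitution:
  V =
[[1, 0, 0, 0],
 [-1, 0, 1, 0],
 [1, 1, -1, 1],
 [1, 1, 0, 0]]
  V a = (1, 1, 3, 4)
Solving gives a = (1, 3, 2, 1).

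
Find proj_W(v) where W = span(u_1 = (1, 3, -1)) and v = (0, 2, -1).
proj_W(v) = (7/11, 21/11, -7/11)

Set up U = [u_1 | ... | u_1] ∈ R^(3×1). The projector onto W = col(U) is P = U (U^T U)^(-1) U^T.
Compute U^T U =
  [11],
and U^T v = (7).
Solve U^T U · c = U^T v for the coefficients: c = (7/11). The projection is proj_W(v) = U c.
Check: (v - proj_W(v)) · u_1 = 0  (should be 0).
Result: proj_W(v) = (7/11, 21/11, -7/11).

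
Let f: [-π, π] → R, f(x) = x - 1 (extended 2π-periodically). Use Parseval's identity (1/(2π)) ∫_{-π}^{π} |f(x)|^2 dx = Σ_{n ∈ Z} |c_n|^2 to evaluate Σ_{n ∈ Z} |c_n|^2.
Σ |c_n|^2 = π^2/3 + 1

Expand and integrate term by term over [-π, π]:
  ∫ (x)^2 dx = 1·(2π^3/3); ∫ 2·1·(-1)·x dx = 0 (odd integrand); ∫ (-1)^2 dx = 1·2π.
So (1/(2π)) ∫_{-π}^{π} (x - 1)^2 dx = 1π^2/3 + 1 = π^2/3 + 1.
Parseval ⇒ Σ |c_n|^2 = π^2/3 + 1.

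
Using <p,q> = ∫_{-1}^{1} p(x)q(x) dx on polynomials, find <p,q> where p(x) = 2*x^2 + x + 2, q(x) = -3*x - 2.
<p,q> = -38/3

Expand the product: p(x)·q(x) = -6*x^3 - 7*x^2 - 8*x - 4.
∫_{-1}^{1} of each monomial x^k gives [2/(k+1) if k even, 0 if k odd]. Integrating term-by-term (or equivalently evaluating the antiderivative F(x) = -3*x^4/2 - 7*x^3/3 - 4*x^2 - 4*x at the endpoints):
  F(1) − F(−1) = -71/6 − (5/6) = -38/3.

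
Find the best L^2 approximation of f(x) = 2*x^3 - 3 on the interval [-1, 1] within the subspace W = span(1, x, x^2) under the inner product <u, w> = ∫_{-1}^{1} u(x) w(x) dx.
g(x) = 6*x/5 - 3

The best approximation g ∈ W is the orthogonal projection of f onto W. Writing g = a_0 + a_1 x + a_2 x^2, the coefficients solve the normal equations G · a = b where
  G_{ij} = <φ_i, φ_j> and b_i = <f, φ_i>, with φ_0 = 1, φ_1 = x, φ_2 = x^2.
G =
  [2, 0, 2/3]
  [0, 2/3, 0]
  [2/3, 0, 2/5],
b = (-6, 4/5, -2).
Solving gives a_0 = -3, a_1 = 6/5, a_2 = 0, so
  g(x) = 6*x/5 - 3.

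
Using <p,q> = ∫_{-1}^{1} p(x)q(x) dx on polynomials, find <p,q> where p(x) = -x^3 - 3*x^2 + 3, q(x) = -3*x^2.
<p,q> = -12/5

Expand the product: p(x)·q(x) = 3*x^5 + 9*x^4 - 9*x^2.
∫_{-1}^{1} of each monomial x^k gives [2/(k+1) if k even, 0 if k odd]. Integrating term-by-term (or equivalently evaluating the antiderivative F(x) = x^6/2 + 9*x^5/5 - 3*x^3 at the endpoints):
  F(1) − F(−1) = -7/10 − (17/10) = -12/5.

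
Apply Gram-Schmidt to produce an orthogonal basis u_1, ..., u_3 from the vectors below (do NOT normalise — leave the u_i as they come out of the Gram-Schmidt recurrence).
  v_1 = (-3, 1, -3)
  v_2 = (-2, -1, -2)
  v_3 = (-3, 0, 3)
Orthogonal basis:
  u_1 = (-3, 1, -3)
  u_2 = (-5/19, -30/19, -5/19)
  u_3 = (-3, 0, 3)

Apply the Gram-Schmidt recurrence
  u_1 = v_1
  u_i = v_i − Σ_{j<i} ((v_i · u_j) / (u_j · u_j)) · u_j.

Step by step this gives:
  u_1 = (-3, 1, -3)
  u_2 = (-5/19, -30/19, -5/19)
  u_3 = (-3, 0, 3)

Orthogonality check:
  u_2 · u_1 = 0 (should be 0)
  u_3 · u_1 = 0 (should be 0)
  u_3 · u_2 = 0 (should be 0)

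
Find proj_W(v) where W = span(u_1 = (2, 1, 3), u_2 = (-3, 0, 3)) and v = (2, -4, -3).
proj_W(v) = (35/27, -13/27, -100/27)

Set up U = [u_1 | ... | u_2] ∈ R^(3×2). The projector onto W = col(U) is P = U (U^T U)^(-1) U^T.
Compute U^T U =
  [14, 3]
  [3, 18],
and U^T v = (-9, -15).
Solve U^T U · c = U^T v for the coefficients: c = (-13/27, -61/81). The projection is proj_W(v) = U c.
Check: (v - proj_W(v)) · u_1 = 0  (should be 0).
Check: (v - proj_W(v)) · u_2 = 0  (should be 0).
Result: proj_W(v) = (35/27, -13/27, -100/27).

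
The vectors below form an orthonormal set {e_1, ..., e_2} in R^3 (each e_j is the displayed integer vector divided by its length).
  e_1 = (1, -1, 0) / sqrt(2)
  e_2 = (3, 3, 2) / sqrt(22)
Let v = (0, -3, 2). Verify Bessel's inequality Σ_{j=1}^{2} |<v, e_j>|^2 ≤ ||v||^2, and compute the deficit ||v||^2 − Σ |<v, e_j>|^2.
Σ |<v, e_j>|^2 = 62/11; ||v||^2 = 13; deficit = 81/11

Write each e_j = u_j / sqrt(<u_j, u_j>) where u_j is the displayed integer vector. Then <v, e_j> = <v, u_j> / sqrt(<u_j, u_j>), so |<v, e_j>|^2 = <v, u_j>^2 / <u_j, u_j>.
Coefficients: <v, e_1> = 3/sqrt(2), <v, e_2> = -5/sqrt(22).
Square and sum: Σ |<v, e_j>|^2 = 62/11.
Compute ||v||^2 = v·v = 13.
Deficit = 13 − 62/11 = 81/11 ≥ 0, confirming Bessel's inequality. (The deficit equals ||v − Σ <v,e_j> e_j||^2, the squared distance from v to span{e_j}.)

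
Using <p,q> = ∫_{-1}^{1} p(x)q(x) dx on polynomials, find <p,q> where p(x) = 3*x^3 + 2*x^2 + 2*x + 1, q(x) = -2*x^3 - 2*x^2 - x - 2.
<p,q> = -1622/105

Expand the product: p(x)·q(x) = -6*x^6 - 10*x^5 - 11*x^4 - 14*x^3 - 8*x^2 - 5*x - 2.
∫_{-1}^{1} of each monomial x^k gives [2/(k+1) if k even, 0 if k odd]. Integrating term-by-term (or equivalently evaluating the antiderivative F(x) = -6*x^7/7 - 5*x^6/3 - 11*x^5/5 - 7*x^4/2 - 8*x^3/3 - 5*x^2/2 - 2*x at the endpoints):
  F(1) − F(−1) = -1616/105 − (2/35) = -1622/105.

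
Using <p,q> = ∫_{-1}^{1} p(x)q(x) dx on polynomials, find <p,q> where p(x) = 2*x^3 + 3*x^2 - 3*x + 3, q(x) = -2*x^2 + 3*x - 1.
<p,q> = -18

Expand the product: p(x)·q(x) = -4*x^5 + 13*x^3 - 18*x^2 + 12*x - 3.
∫_{-1}^{1} of each monomial x^k gives [2/(k+1) if k even, 0 if k odd]. Integrating term-by-term (or equivalently evaluating the antiderivative F(x) = -2*x^6/3 + 13*x^4/4 - 6*x^3 + 6*x^2 - 3*x at the endpoints):
  F(1) − F(−1) = -5/12 − (211/12) = -18.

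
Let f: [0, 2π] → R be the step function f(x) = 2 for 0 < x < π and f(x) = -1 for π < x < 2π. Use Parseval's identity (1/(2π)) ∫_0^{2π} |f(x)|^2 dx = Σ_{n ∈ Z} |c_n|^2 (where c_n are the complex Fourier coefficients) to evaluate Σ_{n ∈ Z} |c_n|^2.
Σ |c_n|^2 = 5/2

Parseval equates the L^2 energy of f (normalised by 1/(2π)) with the ℓ^2 sum of its Fourier coefficients: (1/(2π)) ∫_0^{2π} |f|^2 = Σ |c_n|^2.
Compute the left side: (1/(2π)) [∫_0^π 2^2 dx + ∫_π^{2π} (-1)^2 dx] = (1/(2π)) · (4π + 1π) = (4 + 1)/2 = 5/2.
So Σ_{n ∈ Z} |c_n|^2 = 5/2.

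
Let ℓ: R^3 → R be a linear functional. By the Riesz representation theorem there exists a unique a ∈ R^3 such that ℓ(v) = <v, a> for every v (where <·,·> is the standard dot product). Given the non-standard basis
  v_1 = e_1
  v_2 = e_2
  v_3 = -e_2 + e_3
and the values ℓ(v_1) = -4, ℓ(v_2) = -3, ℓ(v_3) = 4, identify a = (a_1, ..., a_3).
a = (-4, -3, 1)

Write a = (a_1, ..., a_3) in the standard basis. For each basis vector v_i, ℓ(v_i) = <v_i, a> is a linear equation in the a_j's. Collect the n equations into a matrix system V a = ℓ, where row i of V is v_i (expressed in the standard basis). Since V is invertible (lower-triangular with 1s on the diagonal, up to permutation), solve by back-substitution:
  V =
[[1, 0, 0],
 [0, 1, 0],
 [0, -1, 1]]
  V a = (-4, -3, 4)
Solving gives a = (-4, -3, 1).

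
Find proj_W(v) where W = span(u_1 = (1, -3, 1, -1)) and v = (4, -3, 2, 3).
proj_W(v) = (1, -3, 1, -1)

Set up U = [u_1 | ... | u_1] ∈ R^(4×1). The projector onto W = col(U) is P = U (U^T U)^(-1) U^T.
Compute U^T U =
  [12],
and U^T v = (12).
Solve U^T U · c = U^T v for the coefficients: c = (1). The projection is proj_W(v) = U c.
Check: (v - proj_W(v)) · u_1 = 0  (should be 0).
Result: proj_W(v) = (1, -3, 1, -1).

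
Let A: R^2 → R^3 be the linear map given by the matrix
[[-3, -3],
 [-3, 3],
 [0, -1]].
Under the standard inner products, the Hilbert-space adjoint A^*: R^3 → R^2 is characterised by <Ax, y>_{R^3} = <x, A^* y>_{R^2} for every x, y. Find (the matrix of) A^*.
A^* = A^T =
[[-3, -3, 0],
 [-3, 3, -1]]

For real matrices with standard dot products, the defining identity <Ax, y> = <x, A^* y> gives (Ax)^T y = x^T (A^*) y, i.e. x^T A^T y = x^T (A^*) y. Since this holds for all x, y, we must have A^* = A^T. Therefore
A^* =
[[-3, -3, 0],
 [-3, 3, -1]].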